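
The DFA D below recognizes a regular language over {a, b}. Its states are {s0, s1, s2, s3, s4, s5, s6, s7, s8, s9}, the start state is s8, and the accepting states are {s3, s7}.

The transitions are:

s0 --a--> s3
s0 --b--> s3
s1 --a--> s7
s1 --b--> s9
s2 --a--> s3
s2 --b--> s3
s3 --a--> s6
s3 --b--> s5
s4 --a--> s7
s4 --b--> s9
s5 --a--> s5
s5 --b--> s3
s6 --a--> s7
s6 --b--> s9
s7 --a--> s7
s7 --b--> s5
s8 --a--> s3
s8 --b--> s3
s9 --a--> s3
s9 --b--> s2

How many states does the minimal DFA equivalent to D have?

First remove the unreachable states {s0,s1,s4}; 7 states remain.
Initial partition by acceptance: {s3,s7} | {s2,s5,s6,s8,s9}.
On input a, block {s3,s7} splits into {s3} and {s7}.
Refine {s2,s5,s6,s8,s9} on symbol a: members go to different blocks, giving {s2,s8,s9} and {s5} and {s6}.
Refine {s2,s8,s9} on symbol b: members go to different blocks, giving {s2,s8} and {s9}.
No further refinement is possible. Final partition (6 blocks): {s3} | {s2,s8} | {s7} | {s5} | {s6} | {s9}.

6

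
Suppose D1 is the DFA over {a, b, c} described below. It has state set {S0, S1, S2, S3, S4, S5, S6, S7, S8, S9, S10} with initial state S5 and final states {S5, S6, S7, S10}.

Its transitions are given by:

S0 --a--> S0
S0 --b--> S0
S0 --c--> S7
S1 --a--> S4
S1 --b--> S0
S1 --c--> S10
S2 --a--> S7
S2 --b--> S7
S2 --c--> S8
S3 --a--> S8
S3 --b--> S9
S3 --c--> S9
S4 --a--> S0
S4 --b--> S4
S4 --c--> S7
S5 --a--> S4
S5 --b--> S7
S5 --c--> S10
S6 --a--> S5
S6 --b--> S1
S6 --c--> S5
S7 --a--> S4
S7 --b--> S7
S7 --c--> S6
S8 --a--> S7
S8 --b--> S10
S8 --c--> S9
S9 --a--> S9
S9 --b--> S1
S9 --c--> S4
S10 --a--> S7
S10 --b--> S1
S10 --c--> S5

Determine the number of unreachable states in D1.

4

No path from S5 leads to S2, S3, S8, S9; the other 7 states are all reachable.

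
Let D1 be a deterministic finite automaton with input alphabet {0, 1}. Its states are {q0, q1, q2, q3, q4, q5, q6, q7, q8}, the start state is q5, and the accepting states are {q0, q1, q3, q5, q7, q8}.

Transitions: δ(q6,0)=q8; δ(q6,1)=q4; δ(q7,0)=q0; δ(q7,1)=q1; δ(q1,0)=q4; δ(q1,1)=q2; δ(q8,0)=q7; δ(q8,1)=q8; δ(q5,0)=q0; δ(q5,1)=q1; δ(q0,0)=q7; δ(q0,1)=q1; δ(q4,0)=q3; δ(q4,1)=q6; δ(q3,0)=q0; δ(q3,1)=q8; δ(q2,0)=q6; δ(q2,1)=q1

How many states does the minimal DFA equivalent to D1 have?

5

All states are reachable from the start state.
Start with accepting vs non-accepting: {q0,q1,q3,q5,q7,q8} | {q2,q4,q6}.
Refine {q0,q1,q3,q5,q7,q8} on symbol 0: members go to different blocks, giving {q0,q3,q5,q7,q8} and {q1}.
Refine {q0,q3,q5,q7,q8} on symbol 1: members go to different blocks, giving {q0,q5,q7} and {q3,q8}.
Refine {q2,q4,q6} on symbol 0: members go to different blocks, giving {q4,q6} and {q2}.
Stable partition: {q0,q5,q7} | {q4,q6} | {q1} | {q3,q8} | {q2} — 5 equivalence classes.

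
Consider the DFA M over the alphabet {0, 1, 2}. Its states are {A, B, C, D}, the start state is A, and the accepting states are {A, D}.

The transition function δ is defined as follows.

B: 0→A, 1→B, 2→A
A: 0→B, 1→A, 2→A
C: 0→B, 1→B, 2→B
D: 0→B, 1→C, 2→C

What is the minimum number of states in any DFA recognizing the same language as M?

States {C,D} cannot be reached from the start state, so discard them.
P0 = {A} | {B}.
Stable partition: {A} | {B} — 2 equivalence classes.

2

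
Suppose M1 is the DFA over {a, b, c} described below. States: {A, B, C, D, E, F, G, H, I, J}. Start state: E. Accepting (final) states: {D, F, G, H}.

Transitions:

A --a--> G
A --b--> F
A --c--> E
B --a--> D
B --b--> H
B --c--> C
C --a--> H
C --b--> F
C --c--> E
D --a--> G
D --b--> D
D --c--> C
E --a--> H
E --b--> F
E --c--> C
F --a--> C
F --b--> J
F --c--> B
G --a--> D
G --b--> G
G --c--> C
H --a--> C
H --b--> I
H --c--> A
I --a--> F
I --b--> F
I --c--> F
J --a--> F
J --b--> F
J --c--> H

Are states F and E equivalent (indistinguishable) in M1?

No

All states are reachable from the start state.
Initial partition by acceptance: {D,F,G,H} | {A,B,C,E,I,J}.
On input a, block {D,F,G,H} splits into {D,G} and {F,H}.
Split {A,B,C,E,I,J} by δ(·,a) → {C,E,I,J} and {A,B}.
Split {C,E,I,J} by δ(·,c) → {C,E} and {I,J}.
No further refinement is possible. Final partition (5 blocks): {D,G} | {C,E} | {F,H} | {A,B} | {I,J}.
F and E end up in different blocks, so they are distinguishable. For instance, the string 'ε' is accepted from only F.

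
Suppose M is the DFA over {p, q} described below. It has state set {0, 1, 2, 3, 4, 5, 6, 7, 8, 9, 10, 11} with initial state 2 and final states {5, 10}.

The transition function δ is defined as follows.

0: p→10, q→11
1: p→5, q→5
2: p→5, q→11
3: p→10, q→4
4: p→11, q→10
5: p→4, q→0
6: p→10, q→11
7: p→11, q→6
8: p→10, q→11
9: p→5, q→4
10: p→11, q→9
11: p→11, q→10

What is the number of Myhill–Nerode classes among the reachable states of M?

States {1,3,6,7,8} cannot be reached from the start state, so discard them.
Start with accepting vs non-accepting: {5,10} | {0,2,4,9,11}.
Split {0,2,4,9,11} by δ(·,p) → {0,2,9} and {4,11}.
Stable partition: {5,10} | {0,2,9} | {4,11} — 3 equivalence classes.

3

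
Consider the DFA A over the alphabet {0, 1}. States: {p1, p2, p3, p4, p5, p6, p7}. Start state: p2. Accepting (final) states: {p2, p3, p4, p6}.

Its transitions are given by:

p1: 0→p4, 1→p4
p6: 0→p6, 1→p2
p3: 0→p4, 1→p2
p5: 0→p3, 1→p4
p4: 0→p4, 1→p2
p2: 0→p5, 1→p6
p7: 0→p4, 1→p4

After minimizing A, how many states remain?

3

Reachable states from the start: {p2,p3,p4,p5,p6}. Unreachable: {p1,p7} — drop them.
Start with accepting vs non-accepting: {p2,p3,p4,p6} | {p5}.
Refine {p2,p3,p4,p6} on symbol 0: members go to different blocks, giving {p3,p4,p6} and {p2}.
Stable partition: {p3,p4,p6} | {p5} | {p2} — 3 equivalence classes.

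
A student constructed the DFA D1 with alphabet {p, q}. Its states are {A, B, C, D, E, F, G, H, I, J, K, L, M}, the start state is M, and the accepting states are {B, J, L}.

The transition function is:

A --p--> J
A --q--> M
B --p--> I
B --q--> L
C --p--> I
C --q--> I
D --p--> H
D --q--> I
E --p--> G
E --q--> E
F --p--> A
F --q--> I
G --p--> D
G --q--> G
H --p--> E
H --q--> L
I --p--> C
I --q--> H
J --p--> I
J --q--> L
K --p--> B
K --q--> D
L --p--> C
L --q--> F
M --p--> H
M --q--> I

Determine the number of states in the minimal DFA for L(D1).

10

First remove the unreachable states {B,K}; 11 states remain.
Initial partition by acceptance: {J,L} | {A,C,D,E,F,G,H,I,M}.
On input q, block {J,L} splits into {J} and {L}.
Split {A,C,D,E,F,G,H,I,M} by δ(·,p) → {C,D,E,F,G,H,I,M} and {A}.
Refine {C,D,E,F,G,H,I,M} on symbol p: members go to different blocks, giving {C,D,E,G,H,I,M} and {F}.
Refine {C,D,E,G,H,I,M} on symbol q: members go to different blocks, giving {C,D,E,G,I,M} and {H}.
Split {C,D,E,G,I,M} by δ(·,p) → {C,E,G,I} and {D,M}.
On input p, block {C,E,G,I} splits into {C,E,I} and {G}.
Split {C,E,I} by δ(·,p) → {C,I} and {E}.
On input q, block {C,I} splits into {C} and {I}.
The partition is now stable with 10 blocks: {J} | {C} | {L} | {A} | {F} | {H} | {D,M} | {G} | {E} | {I}.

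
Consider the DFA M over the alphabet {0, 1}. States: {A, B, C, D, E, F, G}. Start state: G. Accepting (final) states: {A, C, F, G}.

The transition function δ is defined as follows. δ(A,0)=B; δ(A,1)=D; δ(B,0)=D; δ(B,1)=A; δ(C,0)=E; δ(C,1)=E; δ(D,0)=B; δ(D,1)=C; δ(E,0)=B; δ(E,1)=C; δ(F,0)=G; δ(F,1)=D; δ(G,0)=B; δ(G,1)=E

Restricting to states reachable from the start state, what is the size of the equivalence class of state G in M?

First remove the unreachable states {F}; 6 states remain.
P0 = {A,C,G} | {B,D,E}.
The partition is now stable with 2 blocks: {A,C,G} | {B,D,E}.
State G belongs to the block {A,C,G}, which has 3 states.

3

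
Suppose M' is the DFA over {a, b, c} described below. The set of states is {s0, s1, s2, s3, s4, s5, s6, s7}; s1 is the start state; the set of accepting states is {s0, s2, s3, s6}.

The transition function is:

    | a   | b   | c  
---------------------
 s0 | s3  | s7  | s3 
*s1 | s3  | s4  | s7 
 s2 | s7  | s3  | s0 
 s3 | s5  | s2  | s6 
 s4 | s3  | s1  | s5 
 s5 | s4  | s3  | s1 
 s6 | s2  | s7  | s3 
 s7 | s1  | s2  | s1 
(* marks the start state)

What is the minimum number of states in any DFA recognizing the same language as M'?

Every state is reachable, so we keep all 8.
Start with accepting vs non-accepting: {s0,s2,s3,s6} | {s1,s4,s5,s7}.
On input a, block {s0,s2,s3,s6} splits into {s0,s6} and {s2,s3}.
Refine {s1,s4,s5,s7} on symbol a: members go to different blocks, giving {s1,s4} and {s5,s7}.
Stable partition: {s0,s6} | {s1,s4} | {s2,s3} | {s5,s7} — 4 equivalence classes.

4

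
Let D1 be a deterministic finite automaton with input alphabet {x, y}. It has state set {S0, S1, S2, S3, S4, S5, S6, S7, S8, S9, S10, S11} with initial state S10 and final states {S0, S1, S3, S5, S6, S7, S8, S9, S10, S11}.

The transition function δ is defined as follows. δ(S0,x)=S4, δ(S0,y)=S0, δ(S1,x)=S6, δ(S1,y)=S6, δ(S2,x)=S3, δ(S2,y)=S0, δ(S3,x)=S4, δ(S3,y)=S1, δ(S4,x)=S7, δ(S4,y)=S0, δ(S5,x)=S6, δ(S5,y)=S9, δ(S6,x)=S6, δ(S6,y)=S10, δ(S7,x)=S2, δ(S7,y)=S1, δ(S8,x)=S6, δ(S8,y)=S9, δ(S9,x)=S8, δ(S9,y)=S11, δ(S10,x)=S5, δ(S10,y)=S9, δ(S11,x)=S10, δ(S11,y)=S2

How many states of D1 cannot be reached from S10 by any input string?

0

A breadth-first search from the start state visits every state.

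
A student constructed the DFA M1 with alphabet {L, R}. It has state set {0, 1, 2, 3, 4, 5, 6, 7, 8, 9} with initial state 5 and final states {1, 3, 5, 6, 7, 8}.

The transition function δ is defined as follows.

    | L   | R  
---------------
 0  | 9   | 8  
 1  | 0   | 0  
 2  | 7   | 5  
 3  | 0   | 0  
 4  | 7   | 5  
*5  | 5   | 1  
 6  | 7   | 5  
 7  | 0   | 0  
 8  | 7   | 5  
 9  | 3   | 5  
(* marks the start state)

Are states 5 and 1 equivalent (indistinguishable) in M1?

No

States {2,4,6} cannot be reached from the start state, so discard them.
Initial partition by acceptance: {1,3,5,7,8} | {0,9}.
Split {1,3,5,7,8} by δ(·,L) → {1,3,7} and {5,8}.
Split {0,9} by δ(·,L) → {0} and {9}.
On input L, block {5,8} splits into {5} and {8}.
Stable partition: {1,3,7} | {0} | {5} | {9} | {8} — 5 equivalence classes.
5 and 1 end up in different blocks, so they are distinguishable. For instance, the string 'L' is accepted from only 5.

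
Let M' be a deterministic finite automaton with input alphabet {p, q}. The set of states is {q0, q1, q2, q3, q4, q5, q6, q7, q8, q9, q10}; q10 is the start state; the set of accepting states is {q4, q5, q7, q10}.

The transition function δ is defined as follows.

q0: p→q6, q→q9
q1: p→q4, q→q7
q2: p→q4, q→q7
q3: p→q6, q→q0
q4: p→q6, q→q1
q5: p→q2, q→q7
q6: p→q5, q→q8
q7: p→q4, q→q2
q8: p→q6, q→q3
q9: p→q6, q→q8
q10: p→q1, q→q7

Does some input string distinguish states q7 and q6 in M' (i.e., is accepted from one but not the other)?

Yes

Every state is reachable, so we keep all 11.
P0 = {q4,q5,q7,q10} | {q0,q1,q2,q3,q6,q8,q9}.
Split {q4,q5,q7,q10} by δ(·,p) → {q4,q5,q10} and {q7}.
Refine {q4,q5,q10} on symbol q: members go to different blocks, giving {q5,q10} and {q4}.
Split {q0,q1,q2,q3,q6,q8,q9} by δ(·,p) → {q0,q3,q8,q9} and {q1,q2} and {q6}.
The partition is now stable with 6 blocks: {q5,q10} | {q0,q3,q8,q9} | {q7} | {q4} | {q1,q2} | {q6}.
q7 and q6 end up in different blocks, so they are distinguishable. For instance, the string 'ε' is accepted from only q7.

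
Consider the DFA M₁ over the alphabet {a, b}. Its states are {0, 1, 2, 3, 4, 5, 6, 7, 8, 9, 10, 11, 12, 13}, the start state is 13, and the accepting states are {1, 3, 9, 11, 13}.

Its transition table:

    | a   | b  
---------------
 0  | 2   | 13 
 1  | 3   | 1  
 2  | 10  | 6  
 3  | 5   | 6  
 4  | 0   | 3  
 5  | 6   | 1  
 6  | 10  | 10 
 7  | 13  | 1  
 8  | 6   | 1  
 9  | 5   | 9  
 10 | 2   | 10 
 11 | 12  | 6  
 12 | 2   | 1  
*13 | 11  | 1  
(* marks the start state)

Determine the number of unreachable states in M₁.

No path from 13 leads to 0, 4, 7, 8, 9; the other 9 states are all reachable.

5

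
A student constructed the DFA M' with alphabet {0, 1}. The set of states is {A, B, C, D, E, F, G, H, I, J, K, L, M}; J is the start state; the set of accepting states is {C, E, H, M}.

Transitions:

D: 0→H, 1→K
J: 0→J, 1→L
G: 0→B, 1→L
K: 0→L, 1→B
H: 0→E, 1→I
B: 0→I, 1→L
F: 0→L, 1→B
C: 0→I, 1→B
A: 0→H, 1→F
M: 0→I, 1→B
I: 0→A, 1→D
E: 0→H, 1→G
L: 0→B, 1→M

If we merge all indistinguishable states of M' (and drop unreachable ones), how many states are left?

10

States {C} cannot be reached from the start state, so discard them.
Start with accepting vs non-accepting: {E,H,M} | {A,B,D,F,G,I,J,K,L}.
Split {E,H,M} by δ(·,0) → {E,H} and {M}.
Refine {A,B,D,F,G,I,J,K,L} on symbol 0: members go to different blocks, giving {B,F,G,I,J,K,L} and {A,D}.
On input 0, block {B,F,G,I,J,K,L} splits into {B,F,G,J,K,L} and {I}.
On input 1, block {E,H} splits into {E} and {H}.
Refine {B,F,G,J,K,L} on symbol 0: members go to different blocks, giving {F,G,J,K,L} and {B}.
Refine {F,G,J,K,L} on symbol 0: members go to different blocks, giving {F,J,K} and {G,L}.
On input 0, block {F,J,K} splits into {F,K} and {J}.
On input 1, block {G,L} splits into {G} and {L}.
Stable partition: {E} | {F,K} | {M} | {A,D} | {I} | {H} | {B} | {G} | {J} | {L} — 10 equivalence classes.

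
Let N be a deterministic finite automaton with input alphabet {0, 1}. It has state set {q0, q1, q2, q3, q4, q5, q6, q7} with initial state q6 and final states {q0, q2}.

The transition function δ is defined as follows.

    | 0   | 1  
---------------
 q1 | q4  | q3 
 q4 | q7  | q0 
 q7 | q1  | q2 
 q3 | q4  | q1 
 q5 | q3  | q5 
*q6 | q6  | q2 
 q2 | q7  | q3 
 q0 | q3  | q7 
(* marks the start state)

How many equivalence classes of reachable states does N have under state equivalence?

6

First remove the unreachable states {q5}; 7 states remain.
P0 = {q0,q2} | {q1,q3,q4,q6,q7}.
Refine {q1,q3,q4,q6,q7} on symbol 1: members go to different blocks, giving {q4,q6,q7} and {q1,q3}.
Split {q0,q2} by δ(·,0) → {q0} and {q2}.
Refine {q4,q6,q7} on symbol 0: members go to different blocks, giving {q4,q6} and {q7}.
Refine {q4,q6} on symbol 0: members go to different blocks, giving {q4} and {q6}.
No further refinement is possible. Final partition (6 blocks): {q0} | {q4} | {q1,q3} | {q2} | {q7} | {q6}.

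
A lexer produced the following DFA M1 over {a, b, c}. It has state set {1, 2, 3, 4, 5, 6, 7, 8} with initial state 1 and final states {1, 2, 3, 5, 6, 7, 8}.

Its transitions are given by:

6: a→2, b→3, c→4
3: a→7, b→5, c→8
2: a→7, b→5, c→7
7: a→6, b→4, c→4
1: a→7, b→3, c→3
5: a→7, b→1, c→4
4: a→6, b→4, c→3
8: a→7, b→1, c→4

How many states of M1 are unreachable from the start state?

0

Exploring from 1, all states are eventually visited, so none are unreachable.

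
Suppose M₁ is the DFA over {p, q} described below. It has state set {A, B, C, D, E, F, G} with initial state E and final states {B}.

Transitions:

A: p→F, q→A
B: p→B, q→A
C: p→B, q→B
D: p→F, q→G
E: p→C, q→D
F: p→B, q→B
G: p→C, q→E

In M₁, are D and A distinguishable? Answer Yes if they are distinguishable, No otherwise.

Every state is reachable, so we keep all 7.
Initial partition by acceptance: {B} | {A,C,D,E,F,G}.
On input p, block {A,C,D,E,F,G} splits into {A,D,E,G} and {C,F}.
No further refinement is possible. Final partition (3 blocks): {B} | {A,D,E,G} | {C,F}.
D and A lie in the same block of the stable partition, so they are equivalent — no string distinguishes them.

No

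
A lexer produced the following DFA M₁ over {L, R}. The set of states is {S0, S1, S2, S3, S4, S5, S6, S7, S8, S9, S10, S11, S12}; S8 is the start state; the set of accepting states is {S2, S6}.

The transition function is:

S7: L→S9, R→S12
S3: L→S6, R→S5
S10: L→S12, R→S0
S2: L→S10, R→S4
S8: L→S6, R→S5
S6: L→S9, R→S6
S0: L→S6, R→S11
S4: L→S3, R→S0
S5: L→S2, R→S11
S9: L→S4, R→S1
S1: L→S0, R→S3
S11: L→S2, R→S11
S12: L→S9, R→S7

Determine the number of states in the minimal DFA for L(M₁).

8

P0 = {S2,S6} | {S0,S1,S3,S4,S5,S7,S8,S9,S10,S11,S12}.
On input R, block {S2,S6} splits into {S2} and {S6}.
Refine {S0,S1,S3,S4,S5,S7,S8,S9,S10,S11,S12} on symbol L: members go to different blocks, giving {S1,S4,S7,S9,S10,S12} and {S0,S3,S8} and {S5,S11}.
Split {S1,S4,S7,S9,S10,S12} by δ(·,L) → {S7,S9,S10,S12} and {S1,S4}.
Refine {S7,S9,S10,S12} on symbol L: members go to different blocks, giving {S7,S10,S12} and {S9}.
Refine {S7,S10,S12} on symbol L: members go to different blocks, giving {S7,S12} and {S10}.
No further refinement is possible. Final partition (8 blocks): {S2} | {S7,S12} | {S6} | {S0,S3,S8} | {S5,S11} | {S1,S4} | {S9} | {S10}.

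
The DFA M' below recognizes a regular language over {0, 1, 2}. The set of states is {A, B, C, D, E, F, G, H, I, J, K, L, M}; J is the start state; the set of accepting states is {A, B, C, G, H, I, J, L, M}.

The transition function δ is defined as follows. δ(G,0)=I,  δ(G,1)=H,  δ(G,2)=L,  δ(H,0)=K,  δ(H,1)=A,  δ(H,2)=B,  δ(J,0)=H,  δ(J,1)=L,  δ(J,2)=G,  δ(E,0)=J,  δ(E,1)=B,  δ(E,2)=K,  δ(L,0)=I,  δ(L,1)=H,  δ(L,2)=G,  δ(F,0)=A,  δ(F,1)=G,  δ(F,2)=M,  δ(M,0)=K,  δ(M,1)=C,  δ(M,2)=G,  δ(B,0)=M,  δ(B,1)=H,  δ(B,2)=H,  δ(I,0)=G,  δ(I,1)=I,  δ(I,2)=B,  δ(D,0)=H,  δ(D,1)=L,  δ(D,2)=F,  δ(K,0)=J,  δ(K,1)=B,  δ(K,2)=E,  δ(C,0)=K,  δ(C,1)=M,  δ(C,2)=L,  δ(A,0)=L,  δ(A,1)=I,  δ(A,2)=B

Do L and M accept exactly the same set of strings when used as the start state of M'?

First remove the unreachable states {D,F}; 11 states remain.
P0 = {A,B,C,G,H,I,J,L,M} | {E,K}.
Refine {A,B,C,G,H,I,J,L,M} on symbol 0: members go to different blocks, giving {A,B,G,I,J,L} and {C,H,M}.
Refine {A,B,G,I,J,L} on symbol 0: members go to different blocks, giving {A,G,I,L} and {B,J}.
On input 1, block {A,G,I,L} splits into {A,I} and {G,L}.
On input 1, block {C,H,M} splits into {C,M} and {H}.
Refine {B,J} on symbol 0: members go to different blocks, giving {B} and {J}.
Stable partition: {A,I} | {E,K} | {C,M} | {B} | {G,L} | {H} | {J} — 7 equivalence classes.
L and M end up in different blocks, so they are distinguishable. For instance, the string '0' is accepted from only L.

No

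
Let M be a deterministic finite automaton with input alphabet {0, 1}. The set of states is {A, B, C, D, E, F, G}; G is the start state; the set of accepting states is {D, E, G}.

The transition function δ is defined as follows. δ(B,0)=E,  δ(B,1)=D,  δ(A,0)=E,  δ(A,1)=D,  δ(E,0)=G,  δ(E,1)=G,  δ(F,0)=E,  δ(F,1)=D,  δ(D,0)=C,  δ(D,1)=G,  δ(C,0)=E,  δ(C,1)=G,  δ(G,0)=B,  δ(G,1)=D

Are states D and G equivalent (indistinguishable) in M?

Yes

First remove the unreachable states {A,F}; 5 states remain.
P0 = {D,E,G} | {B,C}.
Split {D,E,G} by δ(·,0) → {D,G} and {E}.
No further refinement is possible. Final partition (3 blocks): {D,G} | {B,C} | {E}.
D and G lie in the same block of the stable partition, so they are equivalent — no string distinguishes them.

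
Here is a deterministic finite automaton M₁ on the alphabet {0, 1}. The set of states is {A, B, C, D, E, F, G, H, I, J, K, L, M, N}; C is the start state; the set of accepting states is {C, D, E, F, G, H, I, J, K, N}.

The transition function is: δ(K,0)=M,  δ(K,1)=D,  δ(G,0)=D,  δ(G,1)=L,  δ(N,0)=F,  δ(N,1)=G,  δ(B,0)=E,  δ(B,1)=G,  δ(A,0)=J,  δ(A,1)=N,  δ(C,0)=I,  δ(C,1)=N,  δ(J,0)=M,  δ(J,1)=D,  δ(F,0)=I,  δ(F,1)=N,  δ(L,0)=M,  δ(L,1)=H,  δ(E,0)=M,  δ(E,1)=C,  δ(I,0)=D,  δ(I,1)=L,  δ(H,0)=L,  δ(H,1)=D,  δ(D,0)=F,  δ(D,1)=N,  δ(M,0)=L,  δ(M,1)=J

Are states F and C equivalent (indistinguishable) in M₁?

First remove the unreachable states {A,B,E,K}; 10 states remain.
Start with accepting vs non-accepting: {C,D,F,G,H,I,J,N} | {L,M}.
On input 0, block {C,D,F,G,H,I,J,N} splits into {C,D,F,G,I,N} and {H,J}.
On input 1, block {C,D,F,G,I,N} splits into {C,D,F,N} and {G,I}.
Split {C,D,F,N} by δ(·,0) → {C,F} and {D,N}.
Split {D,N} by δ(·,1) → {D} and {N}.
The partition is now stable with 6 blocks: {C,F} | {L,M} | {H,J} | {G,I} | {D} | {N}.
F and C lie in the same block of the stable partition, so they are equivalent — no string distinguishes them.

Yes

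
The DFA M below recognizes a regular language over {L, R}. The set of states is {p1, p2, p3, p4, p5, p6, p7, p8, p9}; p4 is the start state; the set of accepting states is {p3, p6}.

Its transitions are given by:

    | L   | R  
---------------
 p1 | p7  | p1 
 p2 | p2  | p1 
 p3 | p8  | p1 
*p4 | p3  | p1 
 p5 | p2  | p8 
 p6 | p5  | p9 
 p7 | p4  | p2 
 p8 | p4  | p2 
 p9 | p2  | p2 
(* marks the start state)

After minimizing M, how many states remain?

5

Reachable states from the start: {p1,p2,p3,p4,p7,p8}. Unreachable: {p5,p6,p9} — drop them.
Start with accepting vs non-accepting: {p3} | {p1,p2,p4,p7,p8}.
On input L, block {p1,p2,p4,p7,p8} splits into {p1,p2,p7,p8} and {p4}.
Refine {p1,p2,p7,p8} on symbol L: members go to different blocks, giving {p1,p2} and {p7,p8}.
Split {p1,p2} by δ(·,L) → {p1} and {p2}.
The partition is now stable with 5 blocks: {p3} | {p1} | {p4} | {p7,p8} | {p2}.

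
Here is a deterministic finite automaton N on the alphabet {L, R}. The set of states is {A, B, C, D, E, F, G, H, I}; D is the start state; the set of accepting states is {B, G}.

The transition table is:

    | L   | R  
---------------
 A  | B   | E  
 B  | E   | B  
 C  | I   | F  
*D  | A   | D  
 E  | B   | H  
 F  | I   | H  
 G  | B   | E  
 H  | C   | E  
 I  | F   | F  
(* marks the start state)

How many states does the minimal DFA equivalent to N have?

States {G} cannot be reached from the start state, so discard them.
P0 = {B} | {A,C,D,E,F,H,I}.
On input L, block {A,C,D,E,F,H,I} splits into {C,D,F,H,I} and {A,E}.
On input L, block {C,D,F,H,I} splits into {C,F,H,I} and {D}.
Refine {C,F,H,I} on symbol R: members go to different blocks, giving {C,F,I} and {H}.
Split {C,F,I} by δ(·,R) → {C,I} and {F}.
On input L, block {C,I} splits into {C} and {I}.
On input R, block {A,E} splits into {A} and {E}.
The partition is now stable with 8 blocks: {B} | {C} | {A} | {D} | {H} | {F} | {I} | {E}.

8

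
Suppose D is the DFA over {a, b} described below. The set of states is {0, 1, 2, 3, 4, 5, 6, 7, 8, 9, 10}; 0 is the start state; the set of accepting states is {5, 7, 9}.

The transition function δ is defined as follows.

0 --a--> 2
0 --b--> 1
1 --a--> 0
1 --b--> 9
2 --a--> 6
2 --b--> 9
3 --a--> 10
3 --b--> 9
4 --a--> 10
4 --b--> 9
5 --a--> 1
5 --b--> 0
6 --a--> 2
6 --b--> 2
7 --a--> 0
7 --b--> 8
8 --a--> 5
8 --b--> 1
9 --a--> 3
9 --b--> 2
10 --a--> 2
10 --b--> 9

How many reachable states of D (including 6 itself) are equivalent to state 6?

2

Reachable states from the start: {0,1,2,3,6,9,10}. Unreachable: {4,5,7,8} — drop them.
Start with accepting vs non-accepting: {9} | {0,1,2,3,6,10}.
Refine {0,1,2,3,6,10} on symbol b: members go to different blocks, giving {1,2,3,10} and {0,6}.
Refine {1,2,3,10} on symbol a: members go to different blocks, giving {1,2} and {3,10}.
On input a, block {3,10} splits into {3} and {10}.
Stable partition: {9} | {1,2} | {0,6} | {3} | {10} — 5 equivalence classes.
State 6 belongs to the block {0,6}, which has 2 states.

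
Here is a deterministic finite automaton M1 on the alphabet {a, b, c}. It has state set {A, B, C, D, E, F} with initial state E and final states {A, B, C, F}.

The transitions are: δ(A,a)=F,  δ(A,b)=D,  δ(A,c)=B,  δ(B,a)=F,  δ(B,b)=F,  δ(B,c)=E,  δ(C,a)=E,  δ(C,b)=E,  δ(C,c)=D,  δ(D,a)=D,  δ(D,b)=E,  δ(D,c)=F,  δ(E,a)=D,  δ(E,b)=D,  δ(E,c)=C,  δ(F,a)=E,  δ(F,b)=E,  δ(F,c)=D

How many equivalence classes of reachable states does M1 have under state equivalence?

2

States {A,B} cannot be reached from the start state, so discard them.
Start with accepting vs non-accepting: {C,F} | {D,E}.
The partition is now stable with 2 blocks: {C,F} | {D,E}.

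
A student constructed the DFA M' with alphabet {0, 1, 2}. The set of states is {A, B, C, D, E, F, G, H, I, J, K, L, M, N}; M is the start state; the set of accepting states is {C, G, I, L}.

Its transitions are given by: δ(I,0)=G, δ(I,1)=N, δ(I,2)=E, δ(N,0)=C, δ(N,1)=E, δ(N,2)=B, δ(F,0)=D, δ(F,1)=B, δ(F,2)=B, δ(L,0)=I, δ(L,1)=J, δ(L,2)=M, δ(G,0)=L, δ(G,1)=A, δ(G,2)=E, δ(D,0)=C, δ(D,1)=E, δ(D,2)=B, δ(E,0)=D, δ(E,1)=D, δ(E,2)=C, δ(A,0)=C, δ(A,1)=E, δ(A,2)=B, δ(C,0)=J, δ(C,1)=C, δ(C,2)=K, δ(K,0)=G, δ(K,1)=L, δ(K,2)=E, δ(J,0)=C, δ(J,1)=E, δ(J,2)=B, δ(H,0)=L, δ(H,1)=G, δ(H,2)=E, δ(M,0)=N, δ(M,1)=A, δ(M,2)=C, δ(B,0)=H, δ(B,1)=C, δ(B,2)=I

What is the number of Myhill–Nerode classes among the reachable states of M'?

First remove the unreachable states {F}; 13 states remain.
Start with accepting vs non-accepting: {C,G,I,L} | {A,B,D,E,H,J,K,M,N}.
Refine {C,G,I,L} on symbol 0: members go to different blocks, giving {G,I,L} and {C}.
On input 0, block {A,B,D,E,H,J,K,M,N} splits into {A,D,J,N} and {B,E,M} and {H,K}.
Refine {B,E,M} on symbol 0: members go to different blocks, giving {E,M} and {B}.
No further refinement is possible. Final partition (6 blocks): {G,I,L} | {A,D,J,N} | {C} | {E,M} | {H,K} | {B}.

6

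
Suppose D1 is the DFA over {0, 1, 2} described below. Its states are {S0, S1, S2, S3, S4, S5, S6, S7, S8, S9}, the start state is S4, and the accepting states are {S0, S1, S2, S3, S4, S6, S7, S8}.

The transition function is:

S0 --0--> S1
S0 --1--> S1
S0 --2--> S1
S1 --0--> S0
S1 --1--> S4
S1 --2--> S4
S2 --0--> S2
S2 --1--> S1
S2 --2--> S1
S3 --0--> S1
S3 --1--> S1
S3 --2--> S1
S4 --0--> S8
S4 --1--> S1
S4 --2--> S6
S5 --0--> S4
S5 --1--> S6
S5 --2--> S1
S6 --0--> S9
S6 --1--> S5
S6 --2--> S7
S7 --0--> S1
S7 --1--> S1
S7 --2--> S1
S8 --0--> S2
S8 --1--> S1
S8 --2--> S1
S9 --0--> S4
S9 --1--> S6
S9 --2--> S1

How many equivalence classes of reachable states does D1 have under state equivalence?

6

Reachable states from the start: {S0,S1,S2,S4,S5,S6,S7,S8,S9}. Unreachable: {S3} — drop them.
P0 = {S0,S1,S2,S4,S6,S7,S8} | {S5,S9}.
Split {S0,S1,S2,S4,S6,S7,S8} by δ(·,0) → {S0,S1,S2,S4,S7,S8} and {S6}.
Split {S0,S1,S2,S4,S7,S8} by δ(·,2) → {S0,S1,S2,S7,S8} and {S4}.
Split {S0,S1,S2,S7,S8} by δ(·,1) → {S0,S2,S7,S8} and {S1}.
On input 0, block {S0,S2,S7,S8} splits into {S0,S7} and {S2,S8}.
No further refinement is possible. Final partition (6 blocks): {S0,S7} | {S5,S9} | {S6} | {S4} | {S1} | {S2,S8}.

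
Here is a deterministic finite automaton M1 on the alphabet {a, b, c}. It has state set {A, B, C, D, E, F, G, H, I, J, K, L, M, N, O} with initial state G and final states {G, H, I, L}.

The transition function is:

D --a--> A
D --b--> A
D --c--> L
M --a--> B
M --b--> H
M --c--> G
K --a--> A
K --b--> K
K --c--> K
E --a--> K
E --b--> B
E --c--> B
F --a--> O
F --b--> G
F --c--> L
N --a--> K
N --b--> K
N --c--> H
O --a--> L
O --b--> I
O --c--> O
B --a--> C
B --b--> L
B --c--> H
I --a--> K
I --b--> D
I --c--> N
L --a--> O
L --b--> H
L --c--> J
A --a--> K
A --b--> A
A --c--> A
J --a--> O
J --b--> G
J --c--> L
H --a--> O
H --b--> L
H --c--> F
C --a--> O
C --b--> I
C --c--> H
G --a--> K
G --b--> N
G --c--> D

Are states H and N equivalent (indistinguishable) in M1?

States {B,C,E,M} cannot be reached from the start state, so discard them.
P0 = {G,H,I,L} | {A,D,F,J,K,N,O}.
On input b, block {G,H,I,L} splits into {G,I} and {H,L}.
On input a, block {A,D,F,J,K,N,O} splits into {A,D,F,J,K,N} and {O}.
Refine {A,D,F,J,K,N} on symbol a: members go to different blocks, giving {A,D,K,N} and {F,J}.
Refine {A,D,K,N} on symbol c: members go to different blocks, giving {A,K} and {D,N}.
No further refinement is possible. Final partition (6 blocks): {G,I} | {A,K} | {H,L} | {O} | {F,J} | {D,N}.
H and N end up in different blocks, so they are distinguishable. For instance, the string 'ε' is accepted from only H.

No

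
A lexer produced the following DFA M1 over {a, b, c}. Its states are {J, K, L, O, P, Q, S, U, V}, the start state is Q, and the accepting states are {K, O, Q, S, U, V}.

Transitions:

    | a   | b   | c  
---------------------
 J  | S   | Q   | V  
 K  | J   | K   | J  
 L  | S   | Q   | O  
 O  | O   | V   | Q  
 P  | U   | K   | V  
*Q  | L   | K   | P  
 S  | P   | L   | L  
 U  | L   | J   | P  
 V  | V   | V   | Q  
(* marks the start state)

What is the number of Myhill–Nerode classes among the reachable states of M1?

Initial partition by acceptance: {K,O,Q,S,U,V} | {J,L,P}.
On input a, block {K,O,Q,S,U,V} splits into {K,Q,S,U} and {O,V}.
Refine {K,Q,S,U} on symbol b: members go to different blocks, giving {K,Q} and {S,U}.
Stable partition: {K,Q} | {J,L,P} | {O,V} | {S,U} — 4 equivalence classes.

4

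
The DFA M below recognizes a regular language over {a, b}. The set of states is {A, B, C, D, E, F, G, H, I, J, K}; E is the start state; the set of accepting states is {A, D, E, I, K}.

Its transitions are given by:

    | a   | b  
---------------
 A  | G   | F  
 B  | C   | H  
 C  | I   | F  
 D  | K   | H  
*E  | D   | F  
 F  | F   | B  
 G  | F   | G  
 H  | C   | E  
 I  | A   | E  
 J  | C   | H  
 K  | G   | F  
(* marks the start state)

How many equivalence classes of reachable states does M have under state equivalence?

First remove the unreachable states {J}; 10 states remain.
P0 = {A,D,E,I,K} | {B,C,F,G,H}.
Split {A,D,E,I,K} by δ(·,a) → {D,E,I} and {A,K}.
Refine {D,E,I} on symbol a: members go to different blocks, giving {D,I} and {E}.
Refine {D,I} on symbol b: members go to different blocks, giving {D} and {I}.
Split {B,C,F,G,H} by δ(·,a) → {B,F,G,H} and {C}.
Refine {B,F,G,H} on symbol a: members go to different blocks, giving {B,H} and {F,G}.
Split {B,H} by δ(·,b) → {B} and {H}.
Refine {F,G} on symbol b: members go to different blocks, giving {F} and {G}.
The partition is now stable with 9 blocks: {D} | {B} | {A,K} | {E} | {I} | {C} | {F} | {H} | {G}.

9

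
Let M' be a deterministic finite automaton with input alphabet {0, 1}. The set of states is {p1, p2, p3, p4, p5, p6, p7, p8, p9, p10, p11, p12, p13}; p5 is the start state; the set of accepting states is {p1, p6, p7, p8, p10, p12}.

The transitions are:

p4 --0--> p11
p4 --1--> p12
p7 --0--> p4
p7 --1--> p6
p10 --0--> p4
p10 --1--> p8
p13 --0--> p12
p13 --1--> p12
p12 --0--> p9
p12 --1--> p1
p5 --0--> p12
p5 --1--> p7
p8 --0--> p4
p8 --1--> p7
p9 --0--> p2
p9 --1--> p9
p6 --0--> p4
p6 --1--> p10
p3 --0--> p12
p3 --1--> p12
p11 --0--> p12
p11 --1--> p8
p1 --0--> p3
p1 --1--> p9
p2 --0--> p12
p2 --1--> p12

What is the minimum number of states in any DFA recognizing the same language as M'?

7

Reachable states from the start: {p1,p2,p3,p4,p5,p6,p7,p8,p9,p10,p11,p12}. Unreachable: {p13} — drop them.
Initial partition by acceptance: {p1,p6,p7,p8,p10,p12} | {p2,p3,p4,p5,p9,p11}.
On input 1, block {p1,p6,p7,p8,p10,p12} splits into {p6,p7,p8,p10,p12} and {p1}.
Refine {p6,p7,p8,p10,p12} on symbol 1: members go to different blocks, giving {p6,p7,p8,p10} and {p12}.
Refine {p2,p3,p4,p5,p9,p11} on symbol 0: members go to different blocks, giving {p2,p3,p5,p11} and {p4,p9}.
Split {p2,p3,p5,p11} by δ(·,1) → {p2,p3} and {p5,p11}.
Split {p4,p9} by δ(·,0) → {p4} and {p9}.
No further refinement is possible. Final partition (7 blocks): {p6,p7,p8,p10} | {p2,p3} | {p1} | {p12} | {p4} | {p5,p11} | {p9}.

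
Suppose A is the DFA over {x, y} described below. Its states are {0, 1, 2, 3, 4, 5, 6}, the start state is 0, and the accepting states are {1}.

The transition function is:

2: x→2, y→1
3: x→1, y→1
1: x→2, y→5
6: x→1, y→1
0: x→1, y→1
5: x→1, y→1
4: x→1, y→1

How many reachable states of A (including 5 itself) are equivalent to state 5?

Reachable states from the start: {0,1,2,5}. Unreachable: {3,4,6} — drop them.
Initial partition by acceptance: {1} | {0,2,5}.
Refine {0,2,5} on symbol x: members go to different blocks, giving {0,5} and {2}.
No further refinement is possible. Final partition (3 blocks): {1} | {0,5} | {2}.
The equivalence class containing 5 is {0,5}, of size 2.

2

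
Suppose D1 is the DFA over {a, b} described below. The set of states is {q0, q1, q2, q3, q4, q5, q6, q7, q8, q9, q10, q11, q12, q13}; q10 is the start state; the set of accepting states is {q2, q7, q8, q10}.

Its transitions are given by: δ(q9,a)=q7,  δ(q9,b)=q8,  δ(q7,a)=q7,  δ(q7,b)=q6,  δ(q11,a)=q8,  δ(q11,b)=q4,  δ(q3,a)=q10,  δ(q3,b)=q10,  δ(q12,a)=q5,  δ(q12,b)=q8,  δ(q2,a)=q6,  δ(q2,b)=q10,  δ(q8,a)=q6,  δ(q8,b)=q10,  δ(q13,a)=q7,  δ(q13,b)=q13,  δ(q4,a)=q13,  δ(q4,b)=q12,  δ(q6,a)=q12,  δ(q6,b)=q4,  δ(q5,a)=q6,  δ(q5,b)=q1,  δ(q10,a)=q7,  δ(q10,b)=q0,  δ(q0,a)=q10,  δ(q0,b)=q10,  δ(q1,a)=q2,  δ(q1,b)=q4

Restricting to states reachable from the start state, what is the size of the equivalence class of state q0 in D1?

1

States {q3,q9,q11} cannot be reached from the start state, so discard them.
P0 = {q2,q7,q8,q10} | {q0,q1,q4,q5,q6,q12,q13}.
On input a, block {q2,q7,q8,q10} splits into {q2,q8} and {q7,q10}.
Refine {q0,q1,q4,q5,q6,q12,q13} on symbol a: members go to different blocks, giving {q4,q5,q6,q12} and {q0,q13} and {q1}.
On input a, block {q4,q5,q6,q12} splits into {q5,q6,q12} and {q4}.
On input b, block {q5,q6,q12} splits into {q5} and {q6} and {q12}.
Split {q7,q10} by δ(·,b) → {q7} and {q10}.
Refine {q0,q13} on symbol a: members go to different blocks, giving {q0} and {q13}.
No further refinement is possible. Final partition (10 blocks): {q2,q8} | {q5} | {q7} | {q0} | {q1} | {q4} | {q6} | {q12} | {q10} | {q13}.
The equivalence class containing q0 is {q0}, of size 1.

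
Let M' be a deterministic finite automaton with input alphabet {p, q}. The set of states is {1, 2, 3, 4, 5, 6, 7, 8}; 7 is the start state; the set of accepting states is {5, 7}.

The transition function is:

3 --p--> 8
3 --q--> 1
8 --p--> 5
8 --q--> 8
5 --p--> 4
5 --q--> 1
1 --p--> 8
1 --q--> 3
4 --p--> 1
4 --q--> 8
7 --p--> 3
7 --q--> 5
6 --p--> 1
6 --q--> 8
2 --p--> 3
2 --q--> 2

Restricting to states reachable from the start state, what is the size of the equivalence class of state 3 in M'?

Reachable states from the start: {1,3,4,5,7,8}. Unreachable: {2,6} — drop them.
Initial partition by acceptance: {5,7} | {1,3,4,8}.
On input q, block {5,7} splits into {5} and {7}.
On input p, block {1,3,4,8} splits into {1,3,4} and {8}.
Refine {1,3,4} on symbol p: members go to different blocks, giving {1,3} and {4}.
No further refinement is possible. Final partition (5 blocks): {5} | {1,3} | {7} | {8} | {4}.
The equivalence class containing 3 is {1,3}, of size 2.

2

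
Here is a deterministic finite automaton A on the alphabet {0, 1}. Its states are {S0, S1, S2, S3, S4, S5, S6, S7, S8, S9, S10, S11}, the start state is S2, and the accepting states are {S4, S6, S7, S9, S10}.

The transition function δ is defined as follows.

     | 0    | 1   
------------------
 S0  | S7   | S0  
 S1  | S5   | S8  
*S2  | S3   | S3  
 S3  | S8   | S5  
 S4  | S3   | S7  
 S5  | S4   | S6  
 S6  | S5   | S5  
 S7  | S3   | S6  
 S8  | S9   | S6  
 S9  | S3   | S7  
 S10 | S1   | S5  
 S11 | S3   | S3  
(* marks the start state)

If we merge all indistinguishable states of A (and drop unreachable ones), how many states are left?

First remove the unreachable states {S0,S1,S10,S11}; 8 states remain.
Initial partition by acceptance: {S4,S6,S7,S9} | {S2,S3,S5,S8}.
Split {S4,S6,S7,S9} by δ(·,1) → {S4,S7,S9} and {S6}.
Split {S4,S7,S9} by δ(·,1) → {S4,S9} and {S7}.
Split {S2,S3,S5,S8} by δ(·,0) → {S2,S3} and {S5,S8}.
On input 0, block {S2,S3} splits into {S2} and {S3}.
The partition is now stable with 6 blocks: {S4,S9} | {S2} | {S6} | {S7} | {S5,S8} | {S3}.

6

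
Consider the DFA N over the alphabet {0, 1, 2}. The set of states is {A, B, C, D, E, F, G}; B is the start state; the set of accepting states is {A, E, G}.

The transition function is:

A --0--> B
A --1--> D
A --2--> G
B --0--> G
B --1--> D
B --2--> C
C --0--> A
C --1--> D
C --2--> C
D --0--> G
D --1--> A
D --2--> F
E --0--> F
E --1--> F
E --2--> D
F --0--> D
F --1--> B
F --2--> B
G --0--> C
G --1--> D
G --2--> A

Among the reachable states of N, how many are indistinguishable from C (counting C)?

First remove the unreachable states {E}; 6 states remain.
Start with accepting vs non-accepting: {A,G} | {B,C,D,F}.
Refine {B,C,D,F} on symbol 0: members go to different blocks, giving {B,C,D} and {F}.
Refine {B,C,D} on symbol 1: members go to different blocks, giving {B,C} and {D}.
Stable partition: {A,G} | {B,C} | {F} | {D} — 4 equivalence classes.
State C belongs to the block {B,C}, which has 2 states.

2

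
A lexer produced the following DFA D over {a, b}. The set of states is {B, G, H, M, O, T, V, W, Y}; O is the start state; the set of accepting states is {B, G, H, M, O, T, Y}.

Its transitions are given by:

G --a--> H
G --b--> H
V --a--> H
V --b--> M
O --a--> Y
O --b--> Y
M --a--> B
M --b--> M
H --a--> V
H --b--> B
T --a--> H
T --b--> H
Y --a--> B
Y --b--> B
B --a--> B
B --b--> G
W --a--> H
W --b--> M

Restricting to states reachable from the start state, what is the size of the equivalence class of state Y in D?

Reachable states from the start: {B,G,H,M,O,V,Y}. Unreachable: {T,W} — drop them.
P0 = {B,G,H,M,O,Y} | {V}.
On input a, block {B,G,H,M,O,Y} splits into {B,G,M,O,Y} and {H}.
On input a, block {B,G,M,O,Y} splits into {B,M,O,Y} and {G}.
Refine {B,M,O,Y} on symbol b: members go to different blocks, giving {M,O,Y} and {B}.
Refine {M,O,Y} on symbol a: members go to different blocks, giving {M,Y} and {O}.
Refine {M,Y} on symbol b: members go to different blocks, giving {Y} and {M}.
No further refinement is possible. Final partition (7 blocks): {Y} | {V} | {H} | {G} | {B} | {O} | {M}.
State Y belongs to the block {Y}, which has 1 states.

1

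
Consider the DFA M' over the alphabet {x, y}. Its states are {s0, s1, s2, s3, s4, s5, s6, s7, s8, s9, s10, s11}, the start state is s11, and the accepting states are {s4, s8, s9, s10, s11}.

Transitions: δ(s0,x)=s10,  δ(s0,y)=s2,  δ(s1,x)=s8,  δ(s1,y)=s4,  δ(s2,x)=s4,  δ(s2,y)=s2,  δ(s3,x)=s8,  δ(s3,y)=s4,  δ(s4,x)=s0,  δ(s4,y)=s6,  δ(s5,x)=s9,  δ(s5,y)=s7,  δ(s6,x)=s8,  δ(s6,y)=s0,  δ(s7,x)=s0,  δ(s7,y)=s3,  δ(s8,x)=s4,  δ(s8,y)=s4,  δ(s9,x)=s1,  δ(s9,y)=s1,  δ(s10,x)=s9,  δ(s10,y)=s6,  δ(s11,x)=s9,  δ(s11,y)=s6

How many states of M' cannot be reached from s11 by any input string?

3

No path from s11 leads to s3, s5, s7; the other 9 states are all reachable.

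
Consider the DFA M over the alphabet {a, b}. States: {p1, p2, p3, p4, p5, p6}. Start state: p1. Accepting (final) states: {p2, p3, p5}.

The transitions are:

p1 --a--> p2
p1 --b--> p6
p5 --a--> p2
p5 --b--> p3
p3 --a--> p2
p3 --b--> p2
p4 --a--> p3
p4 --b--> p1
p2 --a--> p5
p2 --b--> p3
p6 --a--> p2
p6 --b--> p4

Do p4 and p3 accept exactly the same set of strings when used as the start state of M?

Start with accepting vs non-accepting: {p2,p3,p5} | {p1,p4,p6}.
No further refinement is possible. Final partition (2 blocks): {p2,p3,p5} | {p1,p4,p6}.
p4 and p3 end up in different blocks, so they are distinguishable. For instance, the string 'ε' is accepted from only p3.

No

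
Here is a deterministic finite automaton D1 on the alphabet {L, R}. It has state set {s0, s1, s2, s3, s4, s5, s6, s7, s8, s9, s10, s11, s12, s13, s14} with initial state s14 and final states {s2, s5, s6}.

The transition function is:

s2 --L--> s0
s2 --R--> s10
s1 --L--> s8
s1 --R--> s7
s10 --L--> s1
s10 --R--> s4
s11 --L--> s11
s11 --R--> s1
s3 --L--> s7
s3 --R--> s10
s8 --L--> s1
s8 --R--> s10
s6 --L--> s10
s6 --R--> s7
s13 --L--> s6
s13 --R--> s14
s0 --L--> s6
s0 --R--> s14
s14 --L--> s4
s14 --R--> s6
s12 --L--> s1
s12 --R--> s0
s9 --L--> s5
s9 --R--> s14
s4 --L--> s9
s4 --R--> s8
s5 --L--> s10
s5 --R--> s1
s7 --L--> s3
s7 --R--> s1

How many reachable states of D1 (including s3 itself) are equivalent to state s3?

2

First remove the unreachable states {s0,s2,s11,s12,s13}; 10 states remain.
Initial partition by acceptance: {s5,s6} | {s1,s3,s4,s7,s8,s9,s10,s14}.
Refine {s1,s3,s4,s7,s8,s9,s10,s14} on symbol L: members go to different blocks, giving {s1,s3,s4,s7,s8,s10,s14} and {s9}.
Split {s1,s3,s4,s7,s8,s10,s14} by δ(·,L) → {s1,s3,s7,s8,s10,s14} and {s4}.
Split {s1,s3,s7,s8,s10,s14} by δ(·,L) → {s1,s3,s7,s8,s10} and {s14}.
Refine {s1,s3,s7,s8,s10} on symbol R: members go to different blocks, giving {s1,s3,s7,s8} and {s10}.
Refine {s1,s3,s7,s8} on symbol R: members go to different blocks, giving {s1,s7} and {s3,s8}.
No further refinement is possible. Final partition (7 blocks): {s5,s6} | {s1,s7} | {s9} | {s4} | {s14} | {s10} | {s3,s8}.
The equivalence class containing s3 is {s3,s8}, of size 2.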